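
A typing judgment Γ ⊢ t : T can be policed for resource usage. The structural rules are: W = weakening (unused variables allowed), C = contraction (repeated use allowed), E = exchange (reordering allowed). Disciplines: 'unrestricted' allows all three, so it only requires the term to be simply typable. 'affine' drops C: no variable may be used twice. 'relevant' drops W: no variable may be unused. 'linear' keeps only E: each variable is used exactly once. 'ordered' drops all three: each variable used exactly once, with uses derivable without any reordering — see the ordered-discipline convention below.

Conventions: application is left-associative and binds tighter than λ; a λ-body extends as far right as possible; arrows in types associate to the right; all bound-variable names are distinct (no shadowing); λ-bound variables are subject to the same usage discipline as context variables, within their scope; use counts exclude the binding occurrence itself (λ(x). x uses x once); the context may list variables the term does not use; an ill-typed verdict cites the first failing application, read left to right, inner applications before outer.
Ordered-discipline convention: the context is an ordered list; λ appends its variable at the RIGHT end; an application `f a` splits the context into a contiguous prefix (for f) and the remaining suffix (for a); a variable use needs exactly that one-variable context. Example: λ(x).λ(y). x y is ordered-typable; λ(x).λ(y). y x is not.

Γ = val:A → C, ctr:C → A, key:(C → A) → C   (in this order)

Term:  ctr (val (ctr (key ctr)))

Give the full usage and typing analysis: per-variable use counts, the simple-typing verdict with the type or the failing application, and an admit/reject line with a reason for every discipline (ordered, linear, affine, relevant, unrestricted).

variable uses: val: 1; ctr: 3; key: 1
uses in reading order: ctr, val, ctr, key, ctr
typing: well-typed at A
ordered: ✗, needs contraction — ctr ×3
linear: ✗, needs contraction — ctr ×3
affine: ✗, needs contraction — ctr ×3
relevant: ✓, none of val, ctr, key goes unused
unrestricted: ✓, typability at A is all that's needed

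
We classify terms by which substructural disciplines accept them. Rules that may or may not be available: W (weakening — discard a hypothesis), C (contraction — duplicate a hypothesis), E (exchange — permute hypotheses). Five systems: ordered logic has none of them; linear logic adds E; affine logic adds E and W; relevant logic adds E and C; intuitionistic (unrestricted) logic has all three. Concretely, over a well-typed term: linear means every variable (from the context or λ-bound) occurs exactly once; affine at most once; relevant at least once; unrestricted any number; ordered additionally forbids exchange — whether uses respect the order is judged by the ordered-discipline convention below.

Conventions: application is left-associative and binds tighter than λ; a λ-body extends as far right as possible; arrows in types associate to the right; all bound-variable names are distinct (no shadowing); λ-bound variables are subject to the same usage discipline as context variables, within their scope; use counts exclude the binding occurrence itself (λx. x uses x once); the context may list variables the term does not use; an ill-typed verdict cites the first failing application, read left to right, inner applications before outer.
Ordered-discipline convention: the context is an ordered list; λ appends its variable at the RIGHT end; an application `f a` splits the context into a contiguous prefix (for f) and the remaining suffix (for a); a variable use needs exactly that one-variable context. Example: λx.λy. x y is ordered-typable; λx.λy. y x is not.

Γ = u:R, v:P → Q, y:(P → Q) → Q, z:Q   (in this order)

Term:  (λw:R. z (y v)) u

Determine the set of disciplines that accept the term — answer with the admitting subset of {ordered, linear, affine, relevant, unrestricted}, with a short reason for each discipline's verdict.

admitted by: none
usage: u: 1; v: 1; y: 1; z: 1; w (bound): 0
use order (left to right): z, y, v, u
typing: ill-typed: non-function type Q applied to an argument
ordered: ✗, a type mismatch blocks all five
linear: ✗, the type mismatch rejects it
affine: ✗, not simply typable
relevant: ✗, fails simple typing
unrestricted: ✗, a type mismatch blocks all five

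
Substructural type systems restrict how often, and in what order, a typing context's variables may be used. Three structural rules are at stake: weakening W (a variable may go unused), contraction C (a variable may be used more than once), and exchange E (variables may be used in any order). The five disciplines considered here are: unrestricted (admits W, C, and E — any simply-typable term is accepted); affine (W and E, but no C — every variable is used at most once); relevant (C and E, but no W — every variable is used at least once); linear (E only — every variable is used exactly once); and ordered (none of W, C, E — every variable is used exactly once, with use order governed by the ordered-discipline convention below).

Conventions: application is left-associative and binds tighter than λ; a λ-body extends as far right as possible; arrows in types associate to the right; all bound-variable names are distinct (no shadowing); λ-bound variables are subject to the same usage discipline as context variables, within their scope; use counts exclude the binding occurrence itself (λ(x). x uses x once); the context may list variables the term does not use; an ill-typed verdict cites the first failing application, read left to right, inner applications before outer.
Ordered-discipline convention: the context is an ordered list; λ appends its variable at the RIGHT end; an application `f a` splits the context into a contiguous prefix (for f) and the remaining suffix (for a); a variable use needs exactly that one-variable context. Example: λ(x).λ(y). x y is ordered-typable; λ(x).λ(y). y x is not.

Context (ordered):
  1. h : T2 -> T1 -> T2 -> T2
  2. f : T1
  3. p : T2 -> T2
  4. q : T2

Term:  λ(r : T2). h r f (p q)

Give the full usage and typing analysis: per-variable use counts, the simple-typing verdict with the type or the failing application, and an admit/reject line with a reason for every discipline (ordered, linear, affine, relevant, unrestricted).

counts: h=1; f=1; p=1; q=1; r (λ-bound)=1
left-to-right use order: h, r, f, p, q
typing: well-typed — term : T2 -> T2
ordered: ✗ — no ordered split (uses run h, r, f, p, q)
linear: ✓ — single use per variable (h, f, p, q, r)
affine: ✓ — no duplicate uses among h, f, p, q, r
relevant: ✓ — h, f, p, q, r: all used, weakening unneeded
unrestricted: ✓ — well-typed at T2 -> T2; no restrictions here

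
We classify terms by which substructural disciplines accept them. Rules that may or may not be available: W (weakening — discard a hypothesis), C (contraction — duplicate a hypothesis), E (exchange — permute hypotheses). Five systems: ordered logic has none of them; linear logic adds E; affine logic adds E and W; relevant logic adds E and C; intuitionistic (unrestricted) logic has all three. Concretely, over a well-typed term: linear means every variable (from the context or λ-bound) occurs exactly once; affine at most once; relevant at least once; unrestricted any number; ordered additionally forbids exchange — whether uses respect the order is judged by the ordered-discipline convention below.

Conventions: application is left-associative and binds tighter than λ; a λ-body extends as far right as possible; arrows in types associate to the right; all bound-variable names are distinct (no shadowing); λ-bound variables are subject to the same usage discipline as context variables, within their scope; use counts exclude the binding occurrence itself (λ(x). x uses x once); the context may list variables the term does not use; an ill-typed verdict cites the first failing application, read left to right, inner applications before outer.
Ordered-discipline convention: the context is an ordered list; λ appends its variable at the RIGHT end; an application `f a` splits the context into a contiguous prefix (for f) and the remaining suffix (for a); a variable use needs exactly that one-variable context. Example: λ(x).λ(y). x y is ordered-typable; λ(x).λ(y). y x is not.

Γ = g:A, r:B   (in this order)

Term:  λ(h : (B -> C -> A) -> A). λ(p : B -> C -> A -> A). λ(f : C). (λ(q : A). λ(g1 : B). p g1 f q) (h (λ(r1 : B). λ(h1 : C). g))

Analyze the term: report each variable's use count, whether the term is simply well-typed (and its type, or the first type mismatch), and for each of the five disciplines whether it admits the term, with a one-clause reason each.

counts: g ×1; r ×0; h (λ-bound) ×1; p (λ-bound) ×1; f (λ-bound) ×1; q (λ-bound) ×1; g1 (λ-bound) ×1; r1 (λ-bound) ×0; h1 (λ-bound) ×0
uses in reading order: p, g1, f, q, h, g
typing: well-typed — term : ((B -> C -> A) -> A) -> (B -> C -> A -> A) -> C -> B -> A
ordered: ✗ — r, r1, h1 left unused
linear: ✗ — r, r1, h1 left unused
affine: ✓ — at most one use each (g, r, h, p, f, q, g1, r1, h1)
relevant: ✗ — r, r1, h1 left unused
unrestricted: ✓ — type-checks (((B -> C -> A) -> A) -> (B -> C -> A -> A) -> C -> B -> A) and nothing is barred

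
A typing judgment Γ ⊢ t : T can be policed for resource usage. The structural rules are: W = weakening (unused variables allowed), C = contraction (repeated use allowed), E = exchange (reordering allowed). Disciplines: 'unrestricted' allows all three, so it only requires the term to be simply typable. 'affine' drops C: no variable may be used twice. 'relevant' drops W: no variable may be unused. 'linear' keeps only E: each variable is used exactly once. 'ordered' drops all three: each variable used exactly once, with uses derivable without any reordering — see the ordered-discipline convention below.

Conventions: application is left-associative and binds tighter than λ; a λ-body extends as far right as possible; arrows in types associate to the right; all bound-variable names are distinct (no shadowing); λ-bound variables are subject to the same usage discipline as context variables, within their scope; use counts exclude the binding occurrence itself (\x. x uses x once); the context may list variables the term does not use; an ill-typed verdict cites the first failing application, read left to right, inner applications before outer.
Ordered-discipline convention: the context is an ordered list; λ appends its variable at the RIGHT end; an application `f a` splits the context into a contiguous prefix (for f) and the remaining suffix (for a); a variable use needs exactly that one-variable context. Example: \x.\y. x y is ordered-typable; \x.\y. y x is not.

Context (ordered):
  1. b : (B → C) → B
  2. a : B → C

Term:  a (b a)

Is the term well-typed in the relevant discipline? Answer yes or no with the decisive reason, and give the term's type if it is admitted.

yes — at least one use each (b, a); term : C
use counts: b: 1×, a: 2×
use order (left to right): a, b, a
typing: ✓ — C
summary: ordered ✗, linear ✗, affine ✗, relevant ✓, unrestricted ✓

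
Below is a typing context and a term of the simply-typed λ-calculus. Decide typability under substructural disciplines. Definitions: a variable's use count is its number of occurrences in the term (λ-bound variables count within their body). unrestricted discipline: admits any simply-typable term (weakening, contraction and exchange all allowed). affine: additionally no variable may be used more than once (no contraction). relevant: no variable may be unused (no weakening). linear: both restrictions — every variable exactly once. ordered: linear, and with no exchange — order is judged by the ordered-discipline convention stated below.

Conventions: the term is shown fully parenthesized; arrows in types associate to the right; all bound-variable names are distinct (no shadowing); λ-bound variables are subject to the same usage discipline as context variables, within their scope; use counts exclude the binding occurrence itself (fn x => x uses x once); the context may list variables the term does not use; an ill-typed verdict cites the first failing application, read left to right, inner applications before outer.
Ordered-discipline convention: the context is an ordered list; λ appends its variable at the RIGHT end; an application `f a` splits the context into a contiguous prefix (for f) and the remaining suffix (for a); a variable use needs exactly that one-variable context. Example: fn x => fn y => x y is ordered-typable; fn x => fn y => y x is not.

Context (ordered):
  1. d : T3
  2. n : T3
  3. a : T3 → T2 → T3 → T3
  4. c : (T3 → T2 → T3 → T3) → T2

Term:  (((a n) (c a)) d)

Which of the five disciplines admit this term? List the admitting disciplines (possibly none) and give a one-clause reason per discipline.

accepted by: relevant, unrestricted
counts: d=1, n=1, a=2, c=1
left-to-right use order: a, n, c, a, d
typing: the term checks, with type T3
ordered: ✗, uses contraction: a ×2
linear: ✗, uses contraction: a ×2
affine: ✗, uses contraction: a ×2
relevant: ✓, none of d, n, a, c goes unused
unrestricted: ✓, type-checks (T3) and nothing is barred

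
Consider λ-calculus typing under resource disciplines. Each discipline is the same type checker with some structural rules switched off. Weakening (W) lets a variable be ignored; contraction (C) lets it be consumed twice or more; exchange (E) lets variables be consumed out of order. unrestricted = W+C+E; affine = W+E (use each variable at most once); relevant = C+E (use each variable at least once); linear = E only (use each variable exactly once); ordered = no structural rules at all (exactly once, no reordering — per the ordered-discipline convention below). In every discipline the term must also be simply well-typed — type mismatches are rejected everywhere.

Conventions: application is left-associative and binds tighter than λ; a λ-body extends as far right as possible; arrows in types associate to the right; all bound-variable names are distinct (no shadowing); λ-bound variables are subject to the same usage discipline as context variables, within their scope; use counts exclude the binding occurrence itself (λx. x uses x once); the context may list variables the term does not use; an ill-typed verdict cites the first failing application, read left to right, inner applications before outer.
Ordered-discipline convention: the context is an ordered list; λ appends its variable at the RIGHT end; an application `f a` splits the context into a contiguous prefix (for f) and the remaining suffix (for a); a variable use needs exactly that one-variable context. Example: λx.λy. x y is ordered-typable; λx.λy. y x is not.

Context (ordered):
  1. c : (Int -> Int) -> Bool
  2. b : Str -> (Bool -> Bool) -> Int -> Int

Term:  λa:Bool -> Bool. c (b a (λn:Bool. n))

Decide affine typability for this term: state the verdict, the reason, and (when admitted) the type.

no — a type mismatch blocks all five
variable uses: c: 1×, b: 1×, a (λ-bound): 1×, n (λ-bound): 1×
uses in reading order: c, b, a, n
typing: ill-typed: an application expects Str but receives Bool -> Bool
per-discipline verdicts: ordered ✗ · linear ✗ · affine ✗ · relevant ✗ · unrestricted ✗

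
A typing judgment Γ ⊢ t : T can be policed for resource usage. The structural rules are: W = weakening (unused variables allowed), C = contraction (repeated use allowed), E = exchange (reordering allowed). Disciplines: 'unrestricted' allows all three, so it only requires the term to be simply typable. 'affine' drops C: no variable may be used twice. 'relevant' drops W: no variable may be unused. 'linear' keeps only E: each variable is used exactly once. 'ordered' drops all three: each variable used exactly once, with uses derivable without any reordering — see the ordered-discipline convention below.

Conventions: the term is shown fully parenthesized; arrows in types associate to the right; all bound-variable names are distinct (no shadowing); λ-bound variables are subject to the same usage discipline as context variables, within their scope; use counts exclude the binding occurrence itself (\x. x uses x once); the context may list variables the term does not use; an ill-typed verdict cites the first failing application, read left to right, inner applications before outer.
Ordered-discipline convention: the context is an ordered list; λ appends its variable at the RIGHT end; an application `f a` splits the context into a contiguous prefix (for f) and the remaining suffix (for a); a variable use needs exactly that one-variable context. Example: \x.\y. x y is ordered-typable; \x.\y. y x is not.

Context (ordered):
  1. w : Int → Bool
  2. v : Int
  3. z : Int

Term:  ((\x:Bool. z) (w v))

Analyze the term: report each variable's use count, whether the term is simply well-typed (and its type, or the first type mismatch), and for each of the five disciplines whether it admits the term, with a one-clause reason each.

use counts: w: 1×; v: 1×; z: 1×; x [bound]: 0×
order of uses: z, w, v
typing: well-typed — term : Int
ordered ✗ (needs weakening: x unused)
linear ✗ (needs weakening: x unused)
affine ✓ (no duplicate uses among w, v, z, x)
relevant ✗ (needs weakening: x unused)
unrestricted ✓ (typability at Int is all that's needed)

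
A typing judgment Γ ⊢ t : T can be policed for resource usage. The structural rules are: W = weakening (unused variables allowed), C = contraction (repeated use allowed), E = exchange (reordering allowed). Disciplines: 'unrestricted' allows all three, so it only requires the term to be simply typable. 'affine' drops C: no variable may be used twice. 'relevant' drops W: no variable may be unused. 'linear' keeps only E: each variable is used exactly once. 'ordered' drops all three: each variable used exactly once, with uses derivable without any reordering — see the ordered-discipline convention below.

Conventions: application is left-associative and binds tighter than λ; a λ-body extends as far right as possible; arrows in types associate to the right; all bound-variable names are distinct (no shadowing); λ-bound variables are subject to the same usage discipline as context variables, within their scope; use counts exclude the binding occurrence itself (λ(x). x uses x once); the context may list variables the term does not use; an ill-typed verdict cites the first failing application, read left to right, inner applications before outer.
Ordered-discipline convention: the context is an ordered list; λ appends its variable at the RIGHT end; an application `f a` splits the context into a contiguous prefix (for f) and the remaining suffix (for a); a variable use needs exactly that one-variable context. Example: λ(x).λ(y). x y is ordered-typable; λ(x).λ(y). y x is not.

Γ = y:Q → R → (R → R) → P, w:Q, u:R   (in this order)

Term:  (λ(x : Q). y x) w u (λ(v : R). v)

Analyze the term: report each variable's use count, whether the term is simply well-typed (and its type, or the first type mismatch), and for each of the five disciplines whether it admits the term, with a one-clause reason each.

usage: y: 1×, w: 1×, u: 1×, x (bound): 1×, v (bound): 1×
order of uses: y, x, w, u, v
typing: well-typed at P
ordered ✓ (y, w, u, x, v once each; derivable with no W/C/E)
linear ✓ (y, w, u, x, v: one use apiece)
affine ✓ (y, w, u, x, v: no repeats, contraction unneeded)
relevant ✓ (none of y, w, u, x, v goes unused)
unrestricted ✓ (type-checks (P) and nothing is barred)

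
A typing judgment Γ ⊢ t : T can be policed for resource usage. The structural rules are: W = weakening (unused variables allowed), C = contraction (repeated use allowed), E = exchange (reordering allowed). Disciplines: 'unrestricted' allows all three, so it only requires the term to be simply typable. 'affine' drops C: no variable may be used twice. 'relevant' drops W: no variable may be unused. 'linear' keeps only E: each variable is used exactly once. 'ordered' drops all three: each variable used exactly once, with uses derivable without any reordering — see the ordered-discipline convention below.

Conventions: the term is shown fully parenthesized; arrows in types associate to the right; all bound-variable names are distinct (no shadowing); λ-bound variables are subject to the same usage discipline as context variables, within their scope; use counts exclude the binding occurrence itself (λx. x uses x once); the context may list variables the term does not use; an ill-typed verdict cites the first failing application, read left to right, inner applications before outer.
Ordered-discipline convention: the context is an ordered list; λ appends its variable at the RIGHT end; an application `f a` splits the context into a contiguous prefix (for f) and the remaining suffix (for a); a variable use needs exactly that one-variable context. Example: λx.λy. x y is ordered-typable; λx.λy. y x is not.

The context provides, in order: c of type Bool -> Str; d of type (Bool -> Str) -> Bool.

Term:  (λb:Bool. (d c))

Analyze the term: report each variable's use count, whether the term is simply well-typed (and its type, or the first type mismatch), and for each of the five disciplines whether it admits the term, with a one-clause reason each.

usage: c=1; d=1; b (λ-bound)=0
order of uses: d, c
typing: the term checks, with type Bool -> Bool
ordered: ✗, b never used (weakening)
linear: ✗, b never used (weakening)
affine: ✓, no duplicate uses among c, d, b
relevant: ✗, b never used (weakening)
unrestricted: ✓, typability at Bool -> Bool is all that's needed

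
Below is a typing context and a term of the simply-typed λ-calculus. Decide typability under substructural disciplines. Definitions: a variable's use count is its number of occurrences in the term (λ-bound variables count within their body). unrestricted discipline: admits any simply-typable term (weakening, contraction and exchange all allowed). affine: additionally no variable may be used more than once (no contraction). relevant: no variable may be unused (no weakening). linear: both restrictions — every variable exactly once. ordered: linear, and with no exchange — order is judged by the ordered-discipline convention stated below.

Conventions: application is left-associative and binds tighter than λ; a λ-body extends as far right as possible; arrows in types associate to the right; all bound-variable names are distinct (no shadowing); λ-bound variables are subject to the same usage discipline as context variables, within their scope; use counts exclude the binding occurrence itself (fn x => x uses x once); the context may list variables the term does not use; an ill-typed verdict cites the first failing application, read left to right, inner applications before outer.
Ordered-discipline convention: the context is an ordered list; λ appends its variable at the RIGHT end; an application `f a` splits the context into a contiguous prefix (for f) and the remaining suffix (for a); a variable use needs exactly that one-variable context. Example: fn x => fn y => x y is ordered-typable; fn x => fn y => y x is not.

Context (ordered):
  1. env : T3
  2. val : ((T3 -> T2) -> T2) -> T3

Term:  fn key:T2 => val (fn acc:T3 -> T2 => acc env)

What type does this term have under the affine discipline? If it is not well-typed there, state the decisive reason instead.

term : T2 -> T3
use counts: env: 1×; val: 1×; key (λ-bound): 0×; acc (λ-bound): 1×
left-to-right use order: val, acc, env
typing: well-typed at T2 -> T3
per-discipline verdicts: ordered ✗; linear ✗; affine ✓; relevant ✗; unrestricted ✓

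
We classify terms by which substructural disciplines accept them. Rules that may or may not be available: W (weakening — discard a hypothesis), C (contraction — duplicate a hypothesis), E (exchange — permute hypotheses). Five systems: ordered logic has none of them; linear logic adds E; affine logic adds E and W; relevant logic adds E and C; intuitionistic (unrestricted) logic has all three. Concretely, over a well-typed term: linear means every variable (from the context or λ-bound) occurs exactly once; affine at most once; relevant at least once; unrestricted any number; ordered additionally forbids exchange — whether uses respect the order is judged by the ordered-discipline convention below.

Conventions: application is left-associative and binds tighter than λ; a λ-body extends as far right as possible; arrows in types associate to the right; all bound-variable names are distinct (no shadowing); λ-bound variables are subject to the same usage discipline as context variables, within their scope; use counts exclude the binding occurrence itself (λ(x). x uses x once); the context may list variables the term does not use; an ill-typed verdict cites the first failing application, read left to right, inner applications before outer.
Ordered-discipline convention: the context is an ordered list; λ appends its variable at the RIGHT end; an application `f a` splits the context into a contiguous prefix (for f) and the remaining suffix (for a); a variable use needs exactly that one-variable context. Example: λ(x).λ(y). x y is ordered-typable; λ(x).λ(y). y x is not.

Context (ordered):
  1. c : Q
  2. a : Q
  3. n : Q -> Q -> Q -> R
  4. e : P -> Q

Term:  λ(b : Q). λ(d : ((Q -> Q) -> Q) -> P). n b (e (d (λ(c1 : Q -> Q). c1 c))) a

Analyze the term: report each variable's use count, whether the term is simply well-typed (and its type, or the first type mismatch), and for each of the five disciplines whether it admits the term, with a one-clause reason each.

counts: c: 1×; a: 1×; n: 1×; e: 1×; b [bound]: 1×; d [bound]: 1×; c1 [bound]: 1×
use order (left to right): n, b, e, d, c1, c, a
typing: well-typed at Q -> (((Q -> Q) -> Q) -> P) -> R
ordered: ✗ — no ordered split (uses run n, b, e, d, c1, c, a)
linear: ✓ — each of c, a, n, e, b, d, c1 used exactly once
affine: ✓ — at most one use each (c, a, n, e, b, d, c1)
relevant: ✓ — none of c, a, n, e, b, d, c1 goes unused
unrestricted: ✓ — well-typed at Q -> (((Q -> Q) -> Q) -> P) -> R; no restrictions here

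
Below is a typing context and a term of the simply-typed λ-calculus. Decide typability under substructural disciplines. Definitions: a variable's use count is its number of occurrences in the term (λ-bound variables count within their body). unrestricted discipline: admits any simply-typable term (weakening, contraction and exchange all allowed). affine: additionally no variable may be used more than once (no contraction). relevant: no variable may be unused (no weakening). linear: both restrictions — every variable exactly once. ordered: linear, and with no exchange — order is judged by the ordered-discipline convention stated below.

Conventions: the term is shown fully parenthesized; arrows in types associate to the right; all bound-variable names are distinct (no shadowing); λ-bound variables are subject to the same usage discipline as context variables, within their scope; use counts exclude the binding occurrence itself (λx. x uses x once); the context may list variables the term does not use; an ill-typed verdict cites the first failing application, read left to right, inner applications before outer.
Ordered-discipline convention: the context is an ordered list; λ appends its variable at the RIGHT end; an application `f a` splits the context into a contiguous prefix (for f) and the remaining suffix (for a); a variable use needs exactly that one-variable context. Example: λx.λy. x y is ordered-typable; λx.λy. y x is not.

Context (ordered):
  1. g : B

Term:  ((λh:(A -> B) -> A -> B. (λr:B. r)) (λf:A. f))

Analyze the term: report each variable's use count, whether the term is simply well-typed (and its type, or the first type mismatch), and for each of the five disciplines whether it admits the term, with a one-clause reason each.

variable uses: g: 0; h [bound]: 0; r [bound]: 1; f [bound]: 1
uses in reading order: r, f
typing: ill-typed: an argument A -> A mismatches the expected (A -> B) -> A -> B
ordered: ✗ — a type mismatch blocks all five
linear: ✗ — the type mismatch rejects it
affine: ✗ — not simply typable
relevant: ✗ — fails simple typing
unrestricted: ✗ — a type mismatch blocks all five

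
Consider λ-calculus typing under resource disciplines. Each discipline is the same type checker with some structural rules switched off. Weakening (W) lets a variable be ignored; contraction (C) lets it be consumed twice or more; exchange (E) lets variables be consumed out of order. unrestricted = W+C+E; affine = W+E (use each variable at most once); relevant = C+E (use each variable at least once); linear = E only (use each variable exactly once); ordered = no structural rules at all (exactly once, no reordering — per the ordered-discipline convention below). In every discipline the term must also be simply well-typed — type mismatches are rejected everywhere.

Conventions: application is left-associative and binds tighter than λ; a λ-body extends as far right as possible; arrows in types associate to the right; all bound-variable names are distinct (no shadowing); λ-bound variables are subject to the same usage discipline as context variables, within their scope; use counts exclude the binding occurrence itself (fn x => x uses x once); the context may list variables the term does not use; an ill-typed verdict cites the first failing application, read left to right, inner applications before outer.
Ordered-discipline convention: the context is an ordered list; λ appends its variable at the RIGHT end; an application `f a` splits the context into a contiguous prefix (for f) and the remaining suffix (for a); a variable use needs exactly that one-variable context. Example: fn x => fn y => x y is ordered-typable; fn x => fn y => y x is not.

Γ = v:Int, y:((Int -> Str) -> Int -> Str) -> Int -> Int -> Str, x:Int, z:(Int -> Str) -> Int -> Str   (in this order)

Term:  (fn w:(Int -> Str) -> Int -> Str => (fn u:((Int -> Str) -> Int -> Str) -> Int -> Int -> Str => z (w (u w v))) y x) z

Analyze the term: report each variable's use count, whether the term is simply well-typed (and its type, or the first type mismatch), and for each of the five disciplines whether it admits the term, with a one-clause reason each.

usage: v: 1, y: 1, x: 1, z: 2, w (bound): 2, u (bound): 1
uses in reading order: z, w, u, w, v, y, x, z
typing: ✓ — Str
ordered: ✗, needs contraction — z ×2, w ×2
linear: ✗, needs contraction — z ×2, w ×2
affine: ✗, needs contraction — z ×2, w ×2
relevant: ✓, none of v, y, x, z, w, u goes unused
unrestricted: ✓, simply typable at Str; W, C, E all held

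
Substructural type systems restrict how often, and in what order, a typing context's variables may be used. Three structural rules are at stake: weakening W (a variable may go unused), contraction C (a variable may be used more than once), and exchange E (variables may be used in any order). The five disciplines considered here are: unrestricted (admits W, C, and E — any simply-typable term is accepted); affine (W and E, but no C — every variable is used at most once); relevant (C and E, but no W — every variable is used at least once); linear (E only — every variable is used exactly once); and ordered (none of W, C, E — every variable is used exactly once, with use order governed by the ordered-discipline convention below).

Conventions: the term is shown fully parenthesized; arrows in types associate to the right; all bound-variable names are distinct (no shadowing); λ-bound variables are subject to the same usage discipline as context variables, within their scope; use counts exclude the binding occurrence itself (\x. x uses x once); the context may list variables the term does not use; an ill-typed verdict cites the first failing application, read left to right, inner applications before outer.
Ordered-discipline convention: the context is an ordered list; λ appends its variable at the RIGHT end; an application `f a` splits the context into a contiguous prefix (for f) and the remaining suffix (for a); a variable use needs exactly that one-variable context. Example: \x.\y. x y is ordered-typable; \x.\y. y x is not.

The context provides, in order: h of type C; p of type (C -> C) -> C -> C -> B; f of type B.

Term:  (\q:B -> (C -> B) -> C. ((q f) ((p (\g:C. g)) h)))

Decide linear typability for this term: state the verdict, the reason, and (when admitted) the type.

yes — each of h, p, f, q, g used exactly once; term : (B -> (C -> B) -> C) -> C
counts: h ×1; p ×1; f ×1; q [bound] ×1; g [bound] ×1
order of uses: q, f, p, g, h
typing: ✓ — (B -> (C -> B) -> C) -> C
across the five disciplines: ordered ✗ · linear ✓ · affine ✓ · relevant ✓ · unrestricted ✓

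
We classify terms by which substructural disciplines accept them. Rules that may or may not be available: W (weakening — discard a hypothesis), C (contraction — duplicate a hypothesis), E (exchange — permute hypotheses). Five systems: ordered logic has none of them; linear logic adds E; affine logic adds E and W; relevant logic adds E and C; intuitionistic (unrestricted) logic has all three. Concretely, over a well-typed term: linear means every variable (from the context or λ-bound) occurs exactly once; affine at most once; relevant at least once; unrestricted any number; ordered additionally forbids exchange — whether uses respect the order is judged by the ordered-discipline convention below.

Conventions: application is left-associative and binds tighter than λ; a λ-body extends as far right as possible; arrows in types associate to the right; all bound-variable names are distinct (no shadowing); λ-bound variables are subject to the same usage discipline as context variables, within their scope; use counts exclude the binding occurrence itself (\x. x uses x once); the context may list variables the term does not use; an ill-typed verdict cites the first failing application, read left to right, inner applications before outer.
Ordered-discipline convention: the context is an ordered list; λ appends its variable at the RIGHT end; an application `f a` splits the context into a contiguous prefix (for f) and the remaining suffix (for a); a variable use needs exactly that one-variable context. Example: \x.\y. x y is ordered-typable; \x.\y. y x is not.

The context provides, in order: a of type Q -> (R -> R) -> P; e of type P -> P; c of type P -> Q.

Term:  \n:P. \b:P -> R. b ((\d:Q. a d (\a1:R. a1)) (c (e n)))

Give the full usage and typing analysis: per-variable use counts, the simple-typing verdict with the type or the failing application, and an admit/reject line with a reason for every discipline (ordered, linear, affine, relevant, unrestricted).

use counts: a=1, e=1, c=1, n (bound)=1, b (bound)=1, d (bound)=1, a1 (bound)=1
left-to-right use order: b, a, d, a1, c, e, n
typing: well-typed at P -> (P -> R) -> R
ordered: ✗, use order b, a, d, a1, c, e, n needs exchange
linear: ✓, a, e, c, n, b, d, a1: one use apiece
affine: ✓, no duplicate uses among a, e, c, n, b, d, a1
relevant: ✓, every one of a, e, c, n, b, d, a1 appears
unrestricted: ✓, typability at P -> (P -> R) -> R is all that's needed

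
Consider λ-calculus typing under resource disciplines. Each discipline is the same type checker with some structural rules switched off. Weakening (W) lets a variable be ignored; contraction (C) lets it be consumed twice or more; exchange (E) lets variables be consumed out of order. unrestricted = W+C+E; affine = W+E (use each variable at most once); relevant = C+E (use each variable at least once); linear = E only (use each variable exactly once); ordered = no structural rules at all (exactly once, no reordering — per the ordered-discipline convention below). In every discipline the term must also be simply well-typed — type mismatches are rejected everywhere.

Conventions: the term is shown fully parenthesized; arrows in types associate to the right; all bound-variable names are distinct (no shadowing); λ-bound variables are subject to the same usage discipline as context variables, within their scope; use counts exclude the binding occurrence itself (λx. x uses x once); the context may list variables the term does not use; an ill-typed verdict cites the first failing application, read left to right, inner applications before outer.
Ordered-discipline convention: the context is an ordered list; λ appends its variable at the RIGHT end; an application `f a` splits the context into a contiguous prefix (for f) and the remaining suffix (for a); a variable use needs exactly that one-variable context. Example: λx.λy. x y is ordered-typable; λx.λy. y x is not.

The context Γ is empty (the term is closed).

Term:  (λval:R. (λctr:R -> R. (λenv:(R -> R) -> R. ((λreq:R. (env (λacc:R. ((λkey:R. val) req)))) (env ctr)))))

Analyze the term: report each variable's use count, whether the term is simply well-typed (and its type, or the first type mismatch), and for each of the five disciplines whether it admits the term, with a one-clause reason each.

variable uses: val (bound): 1×; ctr (bound): 1×; env (bound): 2×; req (bound): 1×; acc (bound): 0×; key (bound): 0×
order of uses: env, val, req, env, ctr
typing: the term checks, with type R -> (R -> R) -> ((R -> R) -> R) -> R
ordered: ✗ — env ×2 used more than once (contraction); acc, key left unused
linear: ✗ — env ×2 used more than once (contraction); acc, key left unused
affine: ✗ — env ×2 used more than once (contraction)
relevant: ✗ — acc, key left unused
unrestricted: ✓ — typability at R -> (R -> R) -> ((R -> R) -> R) -> R is all that's needed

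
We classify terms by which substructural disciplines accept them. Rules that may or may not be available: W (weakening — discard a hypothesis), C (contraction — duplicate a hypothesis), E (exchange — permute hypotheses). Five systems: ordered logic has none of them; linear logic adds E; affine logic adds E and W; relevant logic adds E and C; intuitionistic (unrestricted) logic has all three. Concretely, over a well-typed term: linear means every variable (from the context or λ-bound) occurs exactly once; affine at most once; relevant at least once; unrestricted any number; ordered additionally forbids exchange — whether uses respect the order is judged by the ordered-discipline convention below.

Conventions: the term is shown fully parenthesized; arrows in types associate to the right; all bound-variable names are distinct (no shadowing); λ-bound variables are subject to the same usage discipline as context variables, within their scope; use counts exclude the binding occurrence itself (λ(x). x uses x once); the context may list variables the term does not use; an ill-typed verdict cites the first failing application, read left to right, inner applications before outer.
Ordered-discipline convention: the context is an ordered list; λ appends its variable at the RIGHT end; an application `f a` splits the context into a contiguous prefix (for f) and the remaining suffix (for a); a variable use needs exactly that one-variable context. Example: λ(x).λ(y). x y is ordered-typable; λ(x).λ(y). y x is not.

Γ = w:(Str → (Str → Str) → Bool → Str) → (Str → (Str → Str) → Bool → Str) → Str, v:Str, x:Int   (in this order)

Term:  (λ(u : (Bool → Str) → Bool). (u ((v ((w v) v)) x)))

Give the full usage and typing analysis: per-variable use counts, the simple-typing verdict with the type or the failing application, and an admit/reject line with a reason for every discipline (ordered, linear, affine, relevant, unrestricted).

use counts: w: 1, v: 3, x: 1, u [bound]: 1
uses in reading order: u, v, w, v, v, x
typing: ill-typed: argument of type Str where Str → (Str → Str) → Bool → Str is required
ordered: ✗, the type mismatch rejects it
linear: ✗, not simply typable
affine: ✗, fails simple typing
relevant: ✗, a type mismatch blocks all five
unrestricted: ✗, the type mismatch rejects it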